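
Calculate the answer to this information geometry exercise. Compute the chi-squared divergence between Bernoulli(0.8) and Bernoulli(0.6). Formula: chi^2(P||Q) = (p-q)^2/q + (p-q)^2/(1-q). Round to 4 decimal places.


Chi-squared divergence between Bernoulli distributions:
chi^2 = (p-q)^2/q + (p-q)^2/(1-q).
p = 0.8, q = 0.6, p-q = 0.2.
(p-q)^2 = 0.04.
term1 = 0.04/0.6 = 0.066667.
term2 = 0.04/0.4 = 0.1.
chi^2 = 0.066667 + 0.1 = 0.1667

0.1667


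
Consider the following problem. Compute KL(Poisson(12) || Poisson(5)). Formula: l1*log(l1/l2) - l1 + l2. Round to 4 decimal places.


KL divergence for Poisson:
KL = l1*log(l1/l2) - l1 + l2.
l1 = 12, l2 = 5.
log(12/5) = 0.875469.
l1*log(l1/l2) = 12 * 0.875469 = 10.505625.
KL = 10.505625 - 12 + 5 = 3.5056

3.5056


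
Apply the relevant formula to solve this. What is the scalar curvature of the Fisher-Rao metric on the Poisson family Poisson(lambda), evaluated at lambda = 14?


This family has a single free parameter, so its statistical manifold
is 1-dimensional. The Riemann curvature tensor of any 1-dimensional
Riemannian manifold vanishes identically, so R = 0.

0


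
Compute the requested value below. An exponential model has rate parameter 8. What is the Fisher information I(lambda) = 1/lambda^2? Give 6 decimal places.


Fisher information for exponential: I(lambda) = 1/lambda^2.
lambda = 8, lambda^2 = 64.
I = 1/64 = 0.015625

0.015625


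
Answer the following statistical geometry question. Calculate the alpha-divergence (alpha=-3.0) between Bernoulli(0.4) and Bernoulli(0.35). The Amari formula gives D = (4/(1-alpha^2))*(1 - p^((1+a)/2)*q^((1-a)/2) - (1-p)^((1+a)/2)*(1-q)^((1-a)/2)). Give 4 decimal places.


Amari alpha-divergence:
D = (4/(1-alpha^2))*(1 - p^((1+a)/2)*q^((1-a)/2) - (1-p)^((1+a)/2)*(1-q)^((1-a)/2)).
alpha = -3.0, p = 0.4, q = 0.35.
e1 = (1+alpha)/2 = -1.0, e2 = (1-alpha)/2 = 2.0.
t1 = p^e1 * q^e2 = 0.4^-1.0 * 0.35^2.0 = 0.30625.
t2 = (1-p)^e1 * (1-q)^e2 = 0.6^-1.0 * 0.65^2.0 = 0.704167.
4/(1-alpha^2) = -0.5.
D = -0.5*(1 - 0.30625 - 0.704167) = 0.0052

0.0052


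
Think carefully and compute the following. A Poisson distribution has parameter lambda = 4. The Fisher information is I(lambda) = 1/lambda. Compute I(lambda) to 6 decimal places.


Fisher information for Poisson: I(lambda) = 1/lambda.
lambda = 4.
I(lambda) = 1/4 = 0.250000

0.250000


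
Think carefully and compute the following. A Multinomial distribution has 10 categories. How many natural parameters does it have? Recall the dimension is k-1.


Exponential family dimension calculation:
For Multinomial with k=10 categories, dim = k-1 = 9.

9


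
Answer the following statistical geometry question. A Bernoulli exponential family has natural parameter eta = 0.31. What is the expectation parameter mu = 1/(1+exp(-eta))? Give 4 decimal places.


Dual coordinate (expectation parameter) for Bernoulli:
mu = 1/(1+exp(-eta)).
eta = 0.31.
exp(-eta) = exp(-0.31) = 0.733447.
mu = 1/(1+0.733447) = 0.5769

0.5769


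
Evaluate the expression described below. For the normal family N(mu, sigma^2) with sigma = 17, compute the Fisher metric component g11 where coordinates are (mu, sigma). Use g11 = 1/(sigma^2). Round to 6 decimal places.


For the 2-parameter normal family, the Fisher metric has:
  g11 = 1/sigma^2, g22 = 2/sigma^2.
sigma = 17, sigma^2 = 289.
g11 = 0.003460

0.003460


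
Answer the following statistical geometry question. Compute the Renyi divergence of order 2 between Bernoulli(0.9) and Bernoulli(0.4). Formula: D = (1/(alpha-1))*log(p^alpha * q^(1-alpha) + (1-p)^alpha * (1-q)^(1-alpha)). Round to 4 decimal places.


Renyi divergence of order alpha between Bernoulli distributions:
D = (1/(alpha-1))*log(p^alpha * q^(1-alpha) + (1-p)^alpha * (1-q)^(1-alpha)).
alpha = 2, p = 0.9, q = 0.4.
p^alpha * q^(1-alpha) = 0.9^2 * 0.4^-1 = 2.025.
(1-p)^alpha * (1-q)^(1-alpha) = 0.1^2 * 0.6^-1 = 0.016667.
sum = 2.025 + 0.016667 = 2.041667.
D = (1/1)*log(2.041667) = 0.7138

0.7138


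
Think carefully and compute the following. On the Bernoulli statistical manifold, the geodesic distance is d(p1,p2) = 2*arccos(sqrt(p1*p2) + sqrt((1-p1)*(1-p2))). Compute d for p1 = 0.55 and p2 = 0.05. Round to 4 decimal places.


Geodesic distance on Bernoulli manifold:
d(p1,p2) = 2*arccos(sqrt(p1*p2) + sqrt((1-p1)*(1-p2))).
sqrt(p1*p2) = sqrt(0.55*0.05) = 0.165831.
sqrt((1-p1)*(1-p2)) = sqrt(0.45*0.95) = 0.653835.
arg = 0.165831 + 0.653835 = 0.819666.
d = 2*arccos(0.819666) = 1.2199

1.2199


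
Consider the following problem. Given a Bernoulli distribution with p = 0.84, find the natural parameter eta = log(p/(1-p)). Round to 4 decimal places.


Natural parameter for Bernoulli: eta = log(p/(1-p)).
p = 0.84, 1-p = 0.16.
p/(1-p) = 5.25.
eta = log(5.25) = 1.6582

1.6582


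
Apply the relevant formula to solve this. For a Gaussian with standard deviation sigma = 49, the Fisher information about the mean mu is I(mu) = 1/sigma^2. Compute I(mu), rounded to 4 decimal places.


The Fisher information for the mean of a normal distribution is I(mu) = 1/sigma^2.
sigma = 49, so sigma^2 = 2401.
I(mu) = 1/2401 = 0.0004

0.0004


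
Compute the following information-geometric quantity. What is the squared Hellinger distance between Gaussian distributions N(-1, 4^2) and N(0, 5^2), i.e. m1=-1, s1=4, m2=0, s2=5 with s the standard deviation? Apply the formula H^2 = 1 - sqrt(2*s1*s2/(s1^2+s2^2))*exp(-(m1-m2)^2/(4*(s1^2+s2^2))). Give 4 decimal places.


Squared Hellinger distance for Gaussians:
H^2 = 1 - sqrt(2*s1*s2/(s1^2+s2^2)) * exp(-(m1-m2)^2/(4*(s1^2+s2^2))).
s1^2 = 16, s2^2 = 25, s1^2+s2^2 = 41.
sqrt(2*4*5/(41)) = 0.98773.
(m1-m2)^2 = (-1)^2 = 1.
exp(-1/(4*41)) = exp(-0.006098) = 0.993921.
H^2 = 1 - 0.98773*0.993921 = 0.0183

0.0183


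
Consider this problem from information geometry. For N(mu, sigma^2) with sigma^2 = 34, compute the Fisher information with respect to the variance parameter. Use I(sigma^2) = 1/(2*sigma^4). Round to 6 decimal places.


Fisher information for variance: I(sigma^2) = 1/(2*sigma^4).
sigma^2 = 34, so sigma^4 = 1156.
I = 1/(2*1156) = 1/2312 = 0.000433

0.000433


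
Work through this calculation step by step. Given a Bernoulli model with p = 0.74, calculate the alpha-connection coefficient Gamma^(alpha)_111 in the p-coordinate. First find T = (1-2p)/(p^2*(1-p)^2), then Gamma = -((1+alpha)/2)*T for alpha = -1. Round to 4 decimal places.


Skewness (Amari-Chentsov) tensor: T = (1-2p)/(p^2*(1-p)^2).
p = 0.74, 1-2p = -0.48, p^2 = 0.5476, (1-p)^2 = 0.0676.
T = -0.48/(0.5476 * 0.0676) = -12.966749.
In the p-coordinate, Gamma^(alpha) = Gamma^(0) - (alpha/2)*T with Gamma^(0) = (1/2)*g'(p) = -T/2,
so Gamma^(alpha) = -((1+alpha)/2)*T.
alpha = -1, -(1+alpha)/2 = 0.0.
Gamma = 0.0 * -12.966749 = 0.0000

0.0000


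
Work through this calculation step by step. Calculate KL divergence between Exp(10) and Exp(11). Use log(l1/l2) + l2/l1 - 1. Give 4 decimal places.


KL divergence for exponential family:
KL = log(l1/l2) + l2/l1 - 1.
log(10/11) = -0.09531.
11/10 = 1.1.
KL = -0.09531 + 1.1 - 1 = 0.0047

0.0047


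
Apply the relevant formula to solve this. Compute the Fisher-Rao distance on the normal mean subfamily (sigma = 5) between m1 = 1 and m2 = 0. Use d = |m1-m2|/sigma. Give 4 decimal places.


On the fixed-variance normal subfamily, geodesic distance = |m1-m2|/sigma.
|1 - 0| = 1.
sigma = 5.
d = 1/5 = 0.2000

0.2000


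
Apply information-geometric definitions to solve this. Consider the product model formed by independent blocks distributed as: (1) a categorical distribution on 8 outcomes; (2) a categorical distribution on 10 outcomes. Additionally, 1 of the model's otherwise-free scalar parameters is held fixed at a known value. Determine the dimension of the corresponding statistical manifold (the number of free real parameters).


The dimension of a statistical manifold equals the number of free
(independent) real parameters of the model. For a product of independent
blocks the parameter counts add.
- categorical on 8 outcomes (probabilities sum to 1): 8-1 = 7.
- categorical on 10 outcomes (probabilities sum to 1): 10-1 = 9.
Total = 7 + 9 = 16.
1 parameter(s) fixed at known values: 16 - 1 = 15.
Dimension = 15

15


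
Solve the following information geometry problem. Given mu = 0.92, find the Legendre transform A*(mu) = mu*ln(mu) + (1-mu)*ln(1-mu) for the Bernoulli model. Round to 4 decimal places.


Legendre transform for Bernoulli:
A*(mu) = mu*log(mu) + (1-mu)*log(1-mu).
mu = 0.92, 1-mu = 0.08.
mu*log(mu) = 0.92*log(0.92) = -0.076711.
(1-mu)*log(1-mu) = 0.08*log(0.08) = -0.202058.
A* = -0.076711 + -0.202058 = -0.2788

-0.2788


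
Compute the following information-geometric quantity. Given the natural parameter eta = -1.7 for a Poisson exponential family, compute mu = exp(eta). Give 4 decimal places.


Expectation parameter for Poisson exponential family:
mu = exp(eta).
eta = -1.7.
mu = exp(-1.7) = 0.1827

0.1827


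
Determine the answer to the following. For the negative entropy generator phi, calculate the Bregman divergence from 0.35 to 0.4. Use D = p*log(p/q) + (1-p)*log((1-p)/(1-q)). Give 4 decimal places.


Bregman divergence with negative entropy generator:
D = p*log(p/q) + (1-p)*log((1-p)/(1-q)).
p = 0.35, q = 0.4.
p*log(p/q) = 0.35*log(0.35/0.4) = -0.046736.
(1-p)*log((1-p)/(1-q)) = 0.65*log(0.65/0.6) = 0.052028.
D = -0.046736 + 0.052028 = 0.0053

0.0053


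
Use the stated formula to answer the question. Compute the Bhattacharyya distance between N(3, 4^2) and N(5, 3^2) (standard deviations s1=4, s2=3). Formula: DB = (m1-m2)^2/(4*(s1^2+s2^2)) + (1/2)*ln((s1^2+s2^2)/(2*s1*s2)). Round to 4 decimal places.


Bhattacharyya distance between two Gaussians:
DB = (m1-m2)^2/(4*(s1^2+s2^2)) + (1/2)*ln((s1^2+s2^2)/(2*s1*s2)).
(m1-m2)^2 = (-2)^2 = 4.
s1^2+s2^2 = 16 + 9 = 25.
term1 = 4/100 = 0.04.
term2 = 0.5*ln(25/24.0) = 0.020411.
DB = 0.04 + 0.020411 = 0.0604

0.0604


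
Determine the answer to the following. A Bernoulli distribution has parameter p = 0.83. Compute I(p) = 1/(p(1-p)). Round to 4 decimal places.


For Bernoulli(p), Fisher information is I(p) = 1/(p*(1-p)).
p = 0.83, 1-p = 0.17.
p*(1-p) = 0.1411.
I(p) = 1/0.1411 = 7.0872

7.0872


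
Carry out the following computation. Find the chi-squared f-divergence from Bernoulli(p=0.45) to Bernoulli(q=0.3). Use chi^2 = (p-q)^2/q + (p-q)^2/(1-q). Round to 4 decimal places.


Chi-squared divergence between Bernoulli distributions:
chi^2 = (p-q)^2/q + (p-q)^2/(1-q).
p = 0.45, q = 0.3, p-q = 0.15.
(p-q)^2 = 0.0225.
term1 = 0.0225/0.3 = 0.075.
term2 = 0.0225/0.7 = 0.032143.
chi^2 = 0.075 + 0.032143 = 0.1071

0.1071


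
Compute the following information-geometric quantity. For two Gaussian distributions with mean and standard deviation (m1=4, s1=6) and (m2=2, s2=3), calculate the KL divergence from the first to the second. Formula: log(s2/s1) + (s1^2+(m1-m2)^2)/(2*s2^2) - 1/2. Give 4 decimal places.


KL divergence between normal distributions:
KL = log(s2/s1) + (s1^2 + (m1-m2)^2)/(2*s2^2) - 1/2.
log(3/6) = -0.693147.
(6^2 + (4-2)^2)/(2*3^2) = (36 + 4)/18 = 2.222222.
KL = -0.693147 + 2.222222 - 0.5 = 1.0291

1.0291


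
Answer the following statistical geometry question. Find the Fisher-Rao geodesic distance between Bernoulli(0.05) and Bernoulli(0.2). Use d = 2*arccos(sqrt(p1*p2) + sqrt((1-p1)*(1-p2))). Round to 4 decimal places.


Geodesic distance on Bernoulli manifold:
d(p1,p2) = 2*arccos(sqrt(p1*p2) + sqrt((1-p1)*(1-p2))).
sqrt(p1*p2) = sqrt(0.05*0.2) = 0.1.
sqrt((1-p1)*(1-p2)) = sqrt(0.95*0.8) = 0.87178.
arg = 0.1 + 0.87178 = 0.97178.
d = 2*arccos(0.97178) = 0.4763

0.4763


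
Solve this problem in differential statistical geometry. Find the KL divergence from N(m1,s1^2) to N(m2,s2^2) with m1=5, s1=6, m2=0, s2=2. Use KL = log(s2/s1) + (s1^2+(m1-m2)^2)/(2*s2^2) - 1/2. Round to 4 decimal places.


KL divergence between normal distributions:
KL = log(s2/s1) + (s1^2 + (m1-m2)^2)/(2*s2^2) - 1/2.
log(2/6) = -1.098612.
(6^2 + (5-0)^2)/(2*2^2) = (36 + 25)/8 = 7.625.
KL = -1.098612 + 7.625 - 0.5 = 6.0264

6.0264


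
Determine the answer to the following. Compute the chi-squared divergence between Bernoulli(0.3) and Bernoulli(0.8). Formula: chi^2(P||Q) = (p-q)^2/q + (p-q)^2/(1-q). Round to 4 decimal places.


Chi-squared divergence between Bernoulli distributions:
chi^2 = (p-q)^2/q + (p-q)^2/(1-q).
p = 0.3, q = 0.8, p-q = -0.5.
(p-q)^2 = 0.25.
term1 = 0.25/0.8 = 0.3125.
term2 = 0.25/0.2 = 1.25.
chi^2 = 0.3125 + 1.25 = 1.5625

1.5625


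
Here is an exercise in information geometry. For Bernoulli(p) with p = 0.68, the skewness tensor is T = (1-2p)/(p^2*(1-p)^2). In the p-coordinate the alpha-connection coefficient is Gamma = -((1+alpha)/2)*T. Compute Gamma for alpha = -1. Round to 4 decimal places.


Skewness (Amari-Chentsov) tensor: T = (1-2p)/(p^2*(1-p)^2).
p = 0.68, 1-2p = -0.36, p^2 = 0.4624, (1-p)^2 = 0.1024.
T = -0.36/(0.4624 * 0.1024) = -7.602995.
In the p-coordinate, Gamma^(alpha) = Gamma^(0) - (alpha/2)*T with Gamma^(0) = (1/2)*g'(p) = -T/2,
so Gamma^(alpha) = -((1+alpha)/2)*T.
alpha = -1, -(1+alpha)/2 = 0.0.
Gamma = 0.0 * -7.602995 = 0.0000

0.0000


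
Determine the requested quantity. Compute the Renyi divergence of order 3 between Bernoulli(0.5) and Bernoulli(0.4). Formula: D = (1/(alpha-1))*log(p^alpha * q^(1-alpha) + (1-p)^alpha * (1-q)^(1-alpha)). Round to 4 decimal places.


Renyi divergence of order alpha between Bernoulli distributions:
D = (1/(alpha-1))*log(p^alpha * q^(1-alpha) + (1-p)^alpha * (1-q)^(1-alpha)).
alpha = 3, p = 0.5, q = 0.4.
p^alpha * q^(1-alpha) = 0.5^3 * 0.4^-2 = 0.78125.
(1-p)^alpha * (1-q)^(1-alpha) = 0.5^3 * 0.6^-2 = 0.347222.
sum = 0.78125 + 0.347222 = 1.128472.
D = (1/2)*log(1.128472) = 0.0604

0.0604


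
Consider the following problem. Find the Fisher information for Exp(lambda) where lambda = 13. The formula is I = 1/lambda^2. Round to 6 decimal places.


Fisher information for exponential: I(lambda) = 1/lambda^2.
lambda = 13, lambda^2 = 169.
I = 1/169 = 0.005917

0.005917


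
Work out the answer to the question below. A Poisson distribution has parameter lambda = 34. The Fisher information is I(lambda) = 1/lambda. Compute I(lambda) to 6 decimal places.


Fisher information for Poisson: I(lambda) = 1/lambda.
lambda = 34.
I(lambda) = 1/34 = 0.029412

0.029412


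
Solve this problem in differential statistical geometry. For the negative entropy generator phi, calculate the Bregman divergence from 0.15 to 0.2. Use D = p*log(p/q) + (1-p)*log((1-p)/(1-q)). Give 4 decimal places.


Bregman divergence with negative entropy generator:
D = p*log(p/q) + (1-p)*log((1-p)/(1-q)).
p = 0.15, q = 0.2.
p*log(p/q) = 0.15*log(0.15/0.2) = -0.043152.
(1-p)*log((1-p)/(1-q)) = 0.85*log(0.85/0.8) = 0.051531.
D = -0.043152 + 0.051531 = 0.0084

0.0084


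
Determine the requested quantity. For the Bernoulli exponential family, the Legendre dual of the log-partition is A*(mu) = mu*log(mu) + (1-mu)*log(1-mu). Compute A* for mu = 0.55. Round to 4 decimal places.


Legendre transform for Bernoulli:
A*(mu) = mu*log(mu) + (1-mu)*log(1-mu).
mu = 0.55, 1-mu = 0.45.
mu*log(mu) = 0.55*log(0.55) = -0.32881.
(1-mu)*log(1-mu) = 0.45*log(0.45) = -0.359328.
A* = -0.32881 + -0.359328 = -0.6881

-0.6881


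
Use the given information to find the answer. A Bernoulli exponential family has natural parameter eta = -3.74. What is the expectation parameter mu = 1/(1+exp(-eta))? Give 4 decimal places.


Dual coordinate (expectation parameter) for Bernoulli:
mu = 1/(1+exp(-eta)).
eta = -3.74.
exp(-eta) = exp(3.74) = 42.09799.
mu = 1/(1+42.09799) = 0.0232

0.0232


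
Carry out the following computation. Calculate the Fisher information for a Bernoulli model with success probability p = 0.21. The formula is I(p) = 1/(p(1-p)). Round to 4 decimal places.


For Bernoulli(p), Fisher information is I(p) = 1/(p*(1-p)).
p = 0.21, 1-p = 0.79.
p*(1-p) = 0.1659.
I(p) = 1/0.1659 = 6.0277

6.0277


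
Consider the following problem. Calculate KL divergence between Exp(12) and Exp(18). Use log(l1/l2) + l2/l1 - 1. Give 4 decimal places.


KL divergence for exponential family:
KL = log(l1/l2) + l2/l1 - 1.
log(12/18) = -0.405465.
18/12 = 1.5.
KL = -0.405465 + 1.5 - 1 = 0.0945

0.0945


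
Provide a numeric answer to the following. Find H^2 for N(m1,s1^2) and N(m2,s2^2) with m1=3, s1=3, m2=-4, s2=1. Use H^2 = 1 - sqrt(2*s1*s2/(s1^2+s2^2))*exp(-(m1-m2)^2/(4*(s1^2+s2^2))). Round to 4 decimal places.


Squared Hellinger distance for Gaussians:
H^2 = 1 - sqrt(2*s1*s2/(s1^2+s2^2)) * exp(-(m1-m2)^2/(4*(s1^2+s2^2))).
s1^2 = 9, s2^2 = 1, s1^2+s2^2 = 10.
sqrt(2*3*1/(10)) = 0.774597.
(m1-m2)^2 = (7)^2 = 49.
exp(-49/(4*10)) = exp(-1.225) = 0.293758.
H^2 = 1 - 0.774597*0.293758 = 0.7725

0.7725


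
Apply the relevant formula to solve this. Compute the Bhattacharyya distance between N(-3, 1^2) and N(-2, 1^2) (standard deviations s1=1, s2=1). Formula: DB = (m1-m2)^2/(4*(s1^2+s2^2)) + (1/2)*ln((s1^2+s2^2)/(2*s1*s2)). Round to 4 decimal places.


Bhattacharyya distance between two Gaussians:
DB = (m1-m2)^2/(4*(s1^2+s2^2)) + (1/2)*ln((s1^2+s2^2)/(2*s1*s2)).
(m1-m2)^2 = (-1)^2 = 1.
s1^2+s2^2 = 1 + 1 = 2.
term1 = 1/8 = 0.125.
term2 = 0.5*ln(2/2.0) = 0.0.
DB = 0.125 + 0.0 = 0.1250

0.1250


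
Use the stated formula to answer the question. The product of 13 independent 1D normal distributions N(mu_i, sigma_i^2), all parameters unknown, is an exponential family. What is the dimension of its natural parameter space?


Exponential family dimension calculation:
Each univariate normal has two natural parameters (mu/sigma^2 and -1/(2 sigma^2)).
With 13 independent components, dim = 2 * 13 = 26.

26


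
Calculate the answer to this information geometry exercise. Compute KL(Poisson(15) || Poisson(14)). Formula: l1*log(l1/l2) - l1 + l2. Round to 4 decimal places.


KL divergence for Poisson:
KL = l1*log(l1/l2) - l1 + l2.
l1 = 15, l2 = 14.
log(15/14) = 0.068993.
l1*log(l1/l2) = 15 * 0.068993 = 1.034893.
KL = 1.034893 - 15 + 14 = 0.0349

0.0349


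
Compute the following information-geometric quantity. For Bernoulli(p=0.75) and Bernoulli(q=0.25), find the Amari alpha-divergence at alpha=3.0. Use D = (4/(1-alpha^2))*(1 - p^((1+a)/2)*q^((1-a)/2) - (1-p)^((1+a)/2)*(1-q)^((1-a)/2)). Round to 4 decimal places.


Amari alpha-divergence:
D = (4/(1-alpha^2))*(1 - p^((1+a)/2)*q^((1-a)/2) - (1-p)^((1+a)/2)*(1-q)^((1-a)/2)).
alpha = 3.0, p = 0.75, q = 0.25.
e1 = (1+alpha)/2 = 2.0, e2 = (1-alpha)/2 = -1.0.
t1 = p^e1 * q^e2 = 0.75^2.0 * 0.25^-1.0 = 2.25.
t2 = (1-p)^e1 * (1-q)^e2 = 0.25^2.0 * 0.75^-1.0 = 0.083333.
4/(1-alpha^2) = -0.5.
D = -0.5*(1 - 2.25 - 0.083333) = 0.6667

0.6667


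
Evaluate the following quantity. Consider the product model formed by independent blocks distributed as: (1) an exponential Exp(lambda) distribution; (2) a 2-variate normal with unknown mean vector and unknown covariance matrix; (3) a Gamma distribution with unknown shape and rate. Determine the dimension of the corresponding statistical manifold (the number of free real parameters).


The dimension of a statistical manifold equals the number of free
(independent) real parameters of the model. For a product of independent
blocks the parameter counts add.
- exponential (lambda): 1.
- 2-variate normal: 2 (mean) + 2*3/2 = 3 (symmetric covariance) = 5.
- Gamma (shape, rate): 2.
Total = 1 + 5 + 2 = 8.
Dimension = 8

8


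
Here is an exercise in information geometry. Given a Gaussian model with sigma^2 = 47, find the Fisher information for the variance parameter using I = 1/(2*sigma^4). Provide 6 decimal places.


Fisher information for variance: I(sigma^2) = 1/(2*sigma^4).
sigma^2 = 47, so sigma^4 = 2209.
I = 1/(2*2209) = 1/4418 = 0.000226

0.000226


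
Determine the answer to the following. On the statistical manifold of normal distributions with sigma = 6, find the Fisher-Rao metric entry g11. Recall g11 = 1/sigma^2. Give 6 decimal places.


For the 2-parameter normal family, the Fisher metric has:
  g11 = 1/sigma^2, g22 = 2/sigma^2.
sigma = 6, sigma^2 = 36.
g11 = 0.027778

0.027778


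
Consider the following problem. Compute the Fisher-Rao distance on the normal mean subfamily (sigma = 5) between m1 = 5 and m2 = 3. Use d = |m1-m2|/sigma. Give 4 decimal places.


On the fixed-variance normal subfamily, geodesic distance = |m1-m2|/sigma.
|5 - 3| = 2.
sigma = 5.
d = 2/5 = 0.4000

0.4000


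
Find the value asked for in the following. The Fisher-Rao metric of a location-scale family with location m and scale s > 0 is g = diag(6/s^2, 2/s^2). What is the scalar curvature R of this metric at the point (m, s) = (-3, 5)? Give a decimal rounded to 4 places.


The metric has the form g = (A dm^2 + B ds^2)/s^2 with A = 6, B = 2.
Substitute u = sqrt(A/B)*m: g = B*(du^2 + ds^2)/s^2, i.e. B times the
Poincare upper half-plane metric, which has constant Gaussian curvature -1.
Scaling a 2D metric by a constant c divides the Gaussian curvature by c,
so K = -1/B = -1/(2) = -0.5000 everywhere (the point (m, s) = (-3, 5) is irrelevant:
the curvature is constant).
Scalar curvature in dimension 2: R = 2K = -2/(2) = -1.0000.

-1.0000


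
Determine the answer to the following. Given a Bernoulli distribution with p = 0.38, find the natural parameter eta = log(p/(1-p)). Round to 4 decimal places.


Natural parameter for Bernoulli: eta = log(p/(1-p)).
p = 0.38, 1-p = 0.62.
p/(1-p) = 0.612903.
eta = log(0.612903) = -0.4895

-0.4895


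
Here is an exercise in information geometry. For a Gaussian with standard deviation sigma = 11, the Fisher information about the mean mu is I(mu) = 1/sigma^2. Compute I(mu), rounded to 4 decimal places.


The Fisher information for the mean of a normal distribution is I(mu) = 1/sigma^2.
sigma = 11, so sigma^2 = 121.
I(mu) = 1/121 = 0.0083

0.0083


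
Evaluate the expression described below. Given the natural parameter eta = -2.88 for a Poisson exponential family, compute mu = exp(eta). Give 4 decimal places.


Expectation parameter for Poisson exponential family:
mu = exp(eta).
eta = -2.88.
mu = exp(-2.88) = 0.0561

0.0561


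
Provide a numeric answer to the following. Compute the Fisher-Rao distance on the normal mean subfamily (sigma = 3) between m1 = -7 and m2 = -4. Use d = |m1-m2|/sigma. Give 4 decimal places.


On the fixed-variance normal subfamily, geodesic distance = |m1-m2|/sigma.
|-7 - -4| = 3.
sigma = 3.
d = 3/3 = 1.0000

1.0000


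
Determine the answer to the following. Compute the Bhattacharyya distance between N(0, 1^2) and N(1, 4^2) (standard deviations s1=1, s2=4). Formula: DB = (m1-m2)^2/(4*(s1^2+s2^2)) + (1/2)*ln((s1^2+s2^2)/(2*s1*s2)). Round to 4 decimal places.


Bhattacharyya distance between two Gaussians:
DB = (m1-m2)^2/(4*(s1^2+s2^2)) + (1/2)*ln((s1^2+s2^2)/(2*s1*s2)).
(m1-m2)^2 = (-1)^2 = 1.
s1^2+s2^2 = 1 + 16 = 17.
term1 = 1/68 = 0.014706.
term2 = 0.5*ln(17/8.0) = 0.376886.
DB = 0.014706 + 0.376886 = 0.3916

0.3916


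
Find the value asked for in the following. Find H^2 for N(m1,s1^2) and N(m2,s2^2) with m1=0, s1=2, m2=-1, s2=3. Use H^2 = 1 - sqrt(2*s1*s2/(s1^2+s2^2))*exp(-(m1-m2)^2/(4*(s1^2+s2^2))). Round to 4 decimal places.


Squared Hellinger distance for Gaussians:
H^2 = 1 - sqrt(2*s1*s2/(s1^2+s2^2)) * exp(-(m1-m2)^2/(4*(s1^2+s2^2))).
s1^2 = 4, s2^2 = 9, s1^2+s2^2 = 13.
sqrt(2*2*3/(13)) = 0.960769.
(m1-m2)^2 = (1)^2 = 1.
exp(-1/(4*13)) = exp(-0.019231) = 0.980953.
H^2 = 1 - 0.960769*0.980953 = 0.0575

0.0575


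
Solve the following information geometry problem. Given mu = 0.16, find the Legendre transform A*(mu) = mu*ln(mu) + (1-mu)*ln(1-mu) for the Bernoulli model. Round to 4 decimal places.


Legendre transform for Bernoulli:
A*(mu) = mu*log(mu) + (1-mu)*log(1-mu).
mu = 0.16, 1-mu = 0.84.
mu*log(mu) = 0.16*log(0.16) = -0.293213.
(1-mu)*log(1-mu) = 0.84*log(0.84) = -0.146457.
A* = -0.293213 + -0.146457 = -0.4397

-0.4397


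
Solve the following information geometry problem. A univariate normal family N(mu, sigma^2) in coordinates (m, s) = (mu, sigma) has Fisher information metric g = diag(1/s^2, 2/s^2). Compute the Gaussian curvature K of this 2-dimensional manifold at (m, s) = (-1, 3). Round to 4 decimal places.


The metric has the form g = (A dm^2 + B ds^2)/s^2 with A = 1, B = 2.
Substitute u = sqrt(A/B)*m: g = B*(du^2 + ds^2)/s^2, i.e. B times the
Poincare upper half-plane metric, which has constant Gaussian curvature -1.
Scaling a 2D metric by a constant c divides the Gaussian curvature by c,
so K = -1/B = -1/(2) = -0.5000 everywhere (the point (m, s) = (-1, 3) is irrelevant:
the curvature is constant).
The requested Gaussian curvature is K = -0.5000.

-0.5000


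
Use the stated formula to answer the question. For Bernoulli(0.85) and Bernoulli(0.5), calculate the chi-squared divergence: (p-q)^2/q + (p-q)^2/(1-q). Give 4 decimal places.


Chi-squared divergence between Bernoulli distributions:
chi^2 = (p-q)^2/q + (p-q)^2/(1-q).
p = 0.85, q = 0.5, p-q = 0.35.
(p-q)^2 = 0.1225.
term1 = 0.1225/0.5 = 0.245.
term2 = 0.1225/0.5 = 0.245.
chi^2 = 0.245 + 0.245 = 0.4900

0.4900


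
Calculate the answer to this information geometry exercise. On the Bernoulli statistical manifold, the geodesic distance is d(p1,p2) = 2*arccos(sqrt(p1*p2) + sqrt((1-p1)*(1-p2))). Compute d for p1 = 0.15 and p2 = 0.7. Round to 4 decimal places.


Geodesic distance on Bernoulli manifold:
d(p1,p2) = 2*arccos(sqrt(p1*p2) + sqrt((1-p1)*(1-p2))).
sqrt(p1*p2) = sqrt(0.15*0.7) = 0.324037.
sqrt((1-p1)*(1-p2)) = sqrt(0.85*0.3) = 0.504975.
arg = 0.324037 + 0.504975 = 0.829012.
d = 2*arccos(0.829012) = 1.1869

1.1869


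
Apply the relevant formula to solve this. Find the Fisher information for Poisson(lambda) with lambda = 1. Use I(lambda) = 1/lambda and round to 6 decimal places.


Fisher information for Poisson: I(lambda) = 1/lambda.
lambda = 1.
I(lambda) = 1/1 = 1.000000

1.000000


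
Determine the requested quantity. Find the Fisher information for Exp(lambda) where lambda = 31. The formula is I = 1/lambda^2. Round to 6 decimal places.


Fisher information for exponential: I(lambda) = 1/lambda^2.
lambda = 31, lambda^2 = 961.
I = 1/961 = 0.001041

0.001041


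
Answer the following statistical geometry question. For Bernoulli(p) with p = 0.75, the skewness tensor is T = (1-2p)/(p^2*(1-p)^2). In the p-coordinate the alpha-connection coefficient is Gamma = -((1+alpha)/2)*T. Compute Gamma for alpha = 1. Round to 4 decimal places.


Skewness (Amari-Chentsov) tensor: T = (1-2p)/(p^2*(1-p)^2).
p = 0.75, 1-2p = -0.5, p^2 = 0.5625, (1-p)^2 = 0.0625.
T = -0.5/(0.5625 * 0.0625) = -14.222222.
In the p-coordinate, Gamma^(alpha) = Gamma^(0) - (alpha/2)*T with Gamma^(0) = (1/2)*g'(p) = -T/2,
so Gamma^(alpha) = -((1+alpha)/2)*T.
alpha = 1, -(1+alpha)/2 = -1.0.
Gamma = -1.0 * -14.222222 = 14.2222

14.2222


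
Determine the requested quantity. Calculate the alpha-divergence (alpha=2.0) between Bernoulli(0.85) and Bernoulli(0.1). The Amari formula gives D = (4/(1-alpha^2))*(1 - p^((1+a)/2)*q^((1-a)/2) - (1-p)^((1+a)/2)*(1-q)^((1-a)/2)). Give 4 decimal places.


Amari alpha-divergence:
D = (4/(1-alpha^2))*(1 - p^((1+a)/2)*q^((1-a)/2) - (1-p)^((1+a)/2)*(1-q)^((1-a)/2)).
alpha = 2.0, p = 0.85, q = 0.1.
e1 = (1+alpha)/2 = 1.5, e2 = (1-alpha)/2 = -0.5.
t1 = p^e1 * q^e2 = 0.85^1.5 * 0.1^-0.5 = 2.478155.
t2 = (1-p)^e1 * (1-q)^e2 = 0.15^1.5 * 0.9^-0.5 = 0.061237.
4/(1-alpha^2) = -1.333333.
D = -1.333333*(1 - 2.478155 - 0.061237) = 2.0525

2.0525


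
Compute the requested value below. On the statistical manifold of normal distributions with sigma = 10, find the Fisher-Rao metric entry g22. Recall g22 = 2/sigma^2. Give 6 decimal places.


For the 2-parameter normal family, the Fisher metric has:
  g11 = 1/sigma^2, g22 = 2/sigma^2.
sigma = 10, sigma^2 = 100.
g22 = 0.020000

0.020000


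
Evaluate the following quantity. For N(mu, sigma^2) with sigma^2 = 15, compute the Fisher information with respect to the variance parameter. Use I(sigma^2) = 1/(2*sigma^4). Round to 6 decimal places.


Fisher information for variance: I(sigma^2) = 1/(2*sigma^4).
sigma^2 = 15, so sigma^4 = 225.
I = 1/(2*225) = 1/450 = 0.002222

0.002222


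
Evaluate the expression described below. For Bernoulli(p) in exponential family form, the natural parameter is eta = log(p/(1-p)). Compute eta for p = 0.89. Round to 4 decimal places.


Natural parameter for Bernoulli: eta = log(p/(1-p)).
p = 0.89, 1-p = 0.11.
p/(1-p) = 8.090909.
eta = log(8.090909) = 2.0907

2.0907


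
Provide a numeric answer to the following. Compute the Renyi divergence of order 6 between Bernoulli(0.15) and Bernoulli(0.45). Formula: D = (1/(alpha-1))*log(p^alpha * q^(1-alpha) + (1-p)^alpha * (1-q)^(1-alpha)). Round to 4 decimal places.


Renyi divergence of order alpha between Bernoulli distributions:
D = (1/(alpha-1))*log(p^alpha * q^(1-alpha) + (1-p)^alpha * (1-q)^(1-alpha)).
alpha = 6, p = 0.15, q = 0.45.
p^alpha * q^(1-alpha) = 0.15^6 * 0.45^-5 = 0.000617.
(1-p)^alpha * (1-q)^(1-alpha) = 0.85^6 * 0.55^-5 = 7.493766.
sum = 0.000617 + 7.493766 = 7.494383.
D = (1/5)*log(7.494383) = 0.4028

0.4028


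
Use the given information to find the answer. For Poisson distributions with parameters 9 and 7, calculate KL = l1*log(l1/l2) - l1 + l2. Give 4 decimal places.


KL divergence for Poisson:
KL = l1*log(l1/l2) - l1 + l2.
l1 = 9, l2 = 7.
log(9/7) = 0.251314.
l1*log(l1/l2) = 9 * 0.251314 = 2.26183.
KL = 2.26183 - 9 + 7 = 0.2618

0.2618


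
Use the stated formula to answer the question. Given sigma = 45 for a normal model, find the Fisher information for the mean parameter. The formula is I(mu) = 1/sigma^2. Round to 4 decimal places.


The Fisher information for the mean of a normal distribution is I(mu) = 1/sigma^2.
sigma = 45, so sigma^2 = 2025.
I(mu) = 1/2025 = 0.0005

0.0005


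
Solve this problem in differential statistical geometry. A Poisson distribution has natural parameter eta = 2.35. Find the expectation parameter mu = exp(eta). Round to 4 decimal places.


Expectation parameter for Poisson exponential family:
mu = exp(eta).
eta = 2.35.
mu = exp(2.35) = 10.4856

10.4856


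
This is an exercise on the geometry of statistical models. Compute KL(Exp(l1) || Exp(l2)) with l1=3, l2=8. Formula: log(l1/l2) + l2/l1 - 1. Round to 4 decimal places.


KL divergence for exponential family:
KL = log(l1/l2) + l2/l1 - 1.
log(3/8) = -0.980829.
8/3 = 2.666667.
KL = -0.980829 + 2.666667 - 1 = 0.6858

0.6858


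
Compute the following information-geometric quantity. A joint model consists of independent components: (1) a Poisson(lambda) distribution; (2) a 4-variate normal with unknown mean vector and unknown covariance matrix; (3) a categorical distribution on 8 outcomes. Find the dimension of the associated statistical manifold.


The dimension of a statistical manifold equals the number of free
(independent) real parameters of the model. For a product of independent
blocks the parameter counts add.
- Poisson (lambda): 1.
- 4-variate normal: 4 (mean) + 4*5/2 = 10 (symmetric covariance) = 14.
- categorical on 8 outcomes (probabilities sum to 1): 8-1 = 7.
Total = 1 + 14 + 7 = 22.
Dimension = 22

22


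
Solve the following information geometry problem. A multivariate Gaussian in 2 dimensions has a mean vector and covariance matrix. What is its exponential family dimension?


Exponential family dimension calculation:
For 2-dim MVN: mean has 2 params, covariance has 2*3/2 = 3 unique entries.
Total dim = 2 + 3 = 5.

5


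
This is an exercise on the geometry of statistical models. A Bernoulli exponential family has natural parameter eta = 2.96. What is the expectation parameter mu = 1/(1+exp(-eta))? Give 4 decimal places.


Dual coordinate (expectation parameter) for Bernoulli:
mu = 1/(1+exp(-eta)).
eta = 2.96.
exp(-eta) = exp(-2.96) = 0.051819.
mu = 1/(1+0.051819) = 0.9507

0.9507


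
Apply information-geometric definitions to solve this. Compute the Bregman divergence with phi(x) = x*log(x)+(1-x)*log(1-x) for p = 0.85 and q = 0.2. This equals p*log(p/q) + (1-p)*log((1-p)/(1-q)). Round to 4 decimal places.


Bregman divergence with negative entropy generator:
D = p*log(p/q) + (1-p)*log((1-p)/(1-q)).
p = 0.85, q = 0.2.
p*log(p/q) = 0.85*log(0.85/0.2) = 1.229881.
(1-p)*log((1-p)/(1-q)) = 0.15*log(0.15/0.8) = -0.251096.
D = 1.229881 + -0.251096 = 0.9788

0.9788


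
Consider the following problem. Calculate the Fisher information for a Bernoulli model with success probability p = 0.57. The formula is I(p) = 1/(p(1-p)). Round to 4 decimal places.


For Bernoulli(p), Fisher information is I(p) = 1/(p*(1-p)).
p = 0.57, 1-p = 0.43.
p*(1-p) = 0.2451.
I(p) = 1/0.2451 = 4.0800

4.0800


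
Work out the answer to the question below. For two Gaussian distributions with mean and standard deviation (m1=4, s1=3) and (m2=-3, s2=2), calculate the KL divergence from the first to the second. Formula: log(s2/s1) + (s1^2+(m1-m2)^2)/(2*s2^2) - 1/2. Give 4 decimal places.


KL divergence between normal distributions:
KL = log(s2/s1) + (s1^2 + (m1-m2)^2)/(2*s2^2) - 1/2.
log(2/3) = -0.405465.
(3^2 + (4--3)^2)/(2*2^2) = (9 + 49)/8 = 7.25.
KL = -0.405465 + 7.25 - 0.5 = 6.3445

6.3445


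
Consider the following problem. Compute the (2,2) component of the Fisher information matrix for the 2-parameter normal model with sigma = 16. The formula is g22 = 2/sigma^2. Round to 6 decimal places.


For the 2-parameter normal family, the Fisher metric has:
  g11 = 1/sigma^2, g22 = 2/sigma^2.
sigma = 16, sigma^2 = 256.
g22 = 0.007813

0.007813


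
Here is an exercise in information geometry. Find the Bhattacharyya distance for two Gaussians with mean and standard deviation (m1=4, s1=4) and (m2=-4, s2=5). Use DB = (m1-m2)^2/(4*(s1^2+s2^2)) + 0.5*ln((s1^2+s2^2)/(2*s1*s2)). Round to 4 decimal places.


Bhattacharyya distance between two Gaussians:
DB = (m1-m2)^2/(4*(s1^2+s2^2)) + (1/2)*ln((s1^2+s2^2)/(2*s1*s2)).
(m1-m2)^2 = (8)^2 = 64.
s1^2+s2^2 = 16 + 25 = 41.
term1 = 64/164 = 0.390244.
term2 = 0.5*ln(41/40.0) = 0.012346.
DB = 0.390244 + 0.012346 = 0.4026

0.4026


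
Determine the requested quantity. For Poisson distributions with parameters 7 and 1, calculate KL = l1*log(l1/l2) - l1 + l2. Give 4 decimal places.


KL divergence for Poisson:
KL = l1*log(l1/l2) - l1 + l2.
l1 = 7, l2 = 1.
log(7/1) = 1.94591.
l1*log(l1/l2) = 7 * 1.94591 = 13.621371.
KL = 13.621371 - 7 + 1 = 7.6214

7.6214


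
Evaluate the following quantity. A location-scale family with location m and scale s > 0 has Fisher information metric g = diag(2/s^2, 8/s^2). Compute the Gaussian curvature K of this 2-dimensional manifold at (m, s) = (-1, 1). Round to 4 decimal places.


The metric has the form g = (A dm^2 + B ds^2)/s^2 with A = 2, B = 8.
Substitute u = sqrt(A/B)*m: g = B*(du^2 + ds^2)/s^2, i.e. B times the
Poincare upper half-plane metric, which has constant Gaussian curvature -1.
Scaling a 2D metric by a constant c divides the Gaussian curvature by c,
so K = -1/B = -1/(8) = -0.1250 everywhere (the point (m, s) = (-1, 1) is irrelevant:
the curvature is constant).
The requested Gaussian curvature is K = -0.1250.

-0.1250


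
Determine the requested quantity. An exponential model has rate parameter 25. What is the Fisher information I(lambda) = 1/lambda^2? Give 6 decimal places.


Fisher information for exponential: I(lambda) = 1/lambda^2.
lambda = 25, lambda^2 = 625.
I = 1/625 = 0.001600

0.001600


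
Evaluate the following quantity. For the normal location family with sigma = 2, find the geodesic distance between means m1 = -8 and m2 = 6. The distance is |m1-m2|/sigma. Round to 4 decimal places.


On the fixed-variance normal subfamily, geodesic distance = |m1-m2|/sigma.
|-8 - 6| = 14.
sigma = 2.
d = 14/2 = 7.0000

7.0000


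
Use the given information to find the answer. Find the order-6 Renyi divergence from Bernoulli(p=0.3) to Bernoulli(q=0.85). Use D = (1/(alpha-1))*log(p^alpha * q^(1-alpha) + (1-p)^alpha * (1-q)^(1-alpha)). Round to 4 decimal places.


Renyi divergence of order alpha between Bernoulli distributions:
D = (1/(alpha-1))*log(p^alpha * q^(1-alpha) + (1-p)^alpha * (1-q)^(1-alpha)).
alpha = 6, p = 0.3, q = 0.85.
p^alpha * q^(1-alpha) = 0.3^6 * 0.85^-5 = 0.001643.
(1-p)^alpha * (1-q)^(1-alpha) = 0.7^6 * 0.15^-5 = 1549.287243.
sum = 0.001643 + 1549.287243 = 1549.288886.
D = (1/5)*log(1549.288886) = 1.4691

1.4691


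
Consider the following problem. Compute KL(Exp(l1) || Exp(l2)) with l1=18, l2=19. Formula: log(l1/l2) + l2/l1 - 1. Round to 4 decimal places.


KL divergence for exponential family:
KL = log(l1/l2) + l2/l1 - 1.
log(18/19) = -0.054067.
19/18 = 1.055556.
KL = -0.054067 + 1.055556 - 1 = 0.0015

0.0015


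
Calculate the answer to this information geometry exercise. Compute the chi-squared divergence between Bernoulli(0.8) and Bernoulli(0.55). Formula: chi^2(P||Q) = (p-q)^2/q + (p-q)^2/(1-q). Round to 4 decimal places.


Chi-squared divergence between Bernoulli distributions:
chi^2 = (p-q)^2/q + (p-q)^2/(1-q).
p = 0.8, q = 0.55, p-q = 0.25.
(p-q)^2 = 0.0625.
term1 = 0.0625/0.55 = 0.113636.
term2 = 0.0625/0.45 = 0.138889.
chi^2 = 0.113636 + 0.138889 = 0.2525

0.2525


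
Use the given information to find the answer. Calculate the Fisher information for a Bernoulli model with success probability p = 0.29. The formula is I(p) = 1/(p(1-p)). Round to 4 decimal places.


For Bernoulli(p), Fisher information is I(p) = 1/(p*(1-p)).
p = 0.29, 1-p = 0.71.
p*(1-p) = 0.2059.
I(p) = 1/0.2059 = 4.8567

4.8567


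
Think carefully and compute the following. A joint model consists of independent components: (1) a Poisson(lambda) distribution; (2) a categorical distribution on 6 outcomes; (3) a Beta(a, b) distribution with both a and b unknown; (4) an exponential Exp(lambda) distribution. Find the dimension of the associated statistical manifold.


The dimension of a statistical manifold equals the number of free
(independent) real parameters of the model. For a product of independent
blocks the parameter counts add.
- Poisson (lambda): 1.
- categorical on 6 outcomes (probabilities sum to 1): 6-1 = 5.
- Beta (a, b): 2.
- exponential (lambda): 1.
Total = 1 + 5 + 2 + 1 = 9.
Dimension = 9

9


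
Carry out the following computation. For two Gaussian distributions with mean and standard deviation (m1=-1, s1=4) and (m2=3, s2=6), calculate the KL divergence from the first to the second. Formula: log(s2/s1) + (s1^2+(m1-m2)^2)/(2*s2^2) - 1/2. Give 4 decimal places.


KL divergence between normal distributions:
KL = log(s2/s1) + (s1^2 + (m1-m2)^2)/(2*s2^2) - 1/2.
log(6/4) = 0.405465.
(4^2 + (-1-3)^2)/(2*6^2) = (16 + 16)/72 = 0.444444.
KL = 0.405465 + 0.444444 - 0.5 = 0.3499

0.3499


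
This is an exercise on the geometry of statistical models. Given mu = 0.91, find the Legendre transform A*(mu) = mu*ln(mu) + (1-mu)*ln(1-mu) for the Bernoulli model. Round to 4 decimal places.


Legendre transform for Bernoulli:
A*(mu) = mu*log(mu) + (1-mu)*log(1-mu).
mu = 0.91, 1-mu = 0.09.
mu*log(mu) = 0.91*log(0.91) = -0.085823.
(1-mu)*log(1-mu) = 0.09*log(0.09) = -0.216715.
A* = -0.085823 + -0.216715 = -0.3025

-0.3025


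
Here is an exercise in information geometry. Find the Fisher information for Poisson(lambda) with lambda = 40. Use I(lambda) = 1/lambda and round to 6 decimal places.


Fisher information for Poisson: I(lambda) = 1/lambda.
lambda = 40.
I(lambda) = 1/40 = 0.025000

0.025000


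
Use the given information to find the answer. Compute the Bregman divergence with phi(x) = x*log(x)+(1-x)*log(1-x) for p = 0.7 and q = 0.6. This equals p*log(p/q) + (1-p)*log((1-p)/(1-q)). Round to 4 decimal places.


Bregman divergence with negative entropy generator:
D = p*log(p/q) + (1-p)*log((1-p)/(1-q)).
p = 0.7, q = 0.6.
p*log(p/q) = 0.7*log(0.7/0.6) = 0.107905.
(1-p)*log((1-p)/(1-q)) = 0.3*log(0.3/0.4) = -0.086305.
D = 0.107905 + -0.086305 = 0.0216

0.0216


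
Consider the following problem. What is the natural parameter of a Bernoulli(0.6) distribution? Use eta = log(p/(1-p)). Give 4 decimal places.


Natural parameter for Bernoulli: eta = log(p/(1-p)).
p = 0.6, 1-p = 0.4.
p/(1-p) = 1.5.
eta = log(1.5) = 0.4055

0.4055
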